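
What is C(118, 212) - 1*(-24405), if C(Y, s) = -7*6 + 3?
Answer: 24366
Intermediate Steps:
C(Y, s) = -39 (C(Y, s) = -42 + 3 = -39)
C(118, 212) - 1*(-24405) = -39 - 1*(-24405) = -39 + 24405 = 24366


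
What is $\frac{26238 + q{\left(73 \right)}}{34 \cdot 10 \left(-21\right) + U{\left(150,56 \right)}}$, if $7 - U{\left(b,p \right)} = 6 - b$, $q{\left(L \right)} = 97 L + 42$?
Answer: $- \frac{33361}{6989} \approx -4.7734$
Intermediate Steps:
$q{\left(L \right)} = 42 + 97 L$
$U{\left(b,p \right)} = 1 + b$ ($U{\left(b,p \right)} = 7 - \left(6 - b\right) = 7 + \left(-6 + b\right) = 1 + b$)
$\frac{26238 + q{\left(73 \right)}}{34 \cdot 10 \left(-21\right) + U{\left(150,56 \right)}} = \frac{26238 + \left(42 + 97 \cdot 73\right)}{34 \cdot 10 \left(-21\right) + \left(1 + 150\right)} = \frac{26238 + \left(42 + 7081\right)}{340 \left(-21\right) + 151} = \frac{26238 + 7123}{-7140 + 151} = \frac{33361}{-6989} = 33361 \left(- \frac{1}{6989}\right) = - \frac{33361}{6989}$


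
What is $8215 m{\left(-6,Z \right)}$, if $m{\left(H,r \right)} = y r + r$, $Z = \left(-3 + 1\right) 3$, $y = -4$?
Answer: $147870$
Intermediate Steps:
$Z = -6$ ($Z = \left(-2\right) 3 = -6$)
$m{\left(H,r \right)} = - 3 r$ ($m{\left(H,r \right)} = - 4 r + r = - 3 r$)
$8215 m{\left(-6,Z \right)} = 8215 \left(\left(-3\right) \left(-6\right)\right) = 8215 \cdot 18 = 147870$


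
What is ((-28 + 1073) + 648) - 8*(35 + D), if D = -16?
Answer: 1541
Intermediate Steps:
((-28 + 1073) + 648) - 8*(35 + D) = ((-28 + 1073) + 648) - 8*(35 - 16) = (1045 + 648) - 8*19 = 1693 - 152 = 1541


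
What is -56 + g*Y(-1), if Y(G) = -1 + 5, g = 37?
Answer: 92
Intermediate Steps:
Y(G) = 4
-56 + g*Y(-1) = -56 + 37*4 = -56 + 148 = 92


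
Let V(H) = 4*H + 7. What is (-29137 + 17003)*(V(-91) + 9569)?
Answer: -111778408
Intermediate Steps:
V(H) = 7 + 4*H
(-29137 + 17003)*(V(-91) + 9569) = (-29137 + 17003)*((7 + 4*(-91)) + 9569) = -12134*((7 - 364) + 9569) = -12134*(-357 + 9569) = -12134*9212 = -111778408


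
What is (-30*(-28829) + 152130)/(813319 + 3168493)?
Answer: 254250/995453 ≈ 0.25541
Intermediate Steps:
(-30*(-28829) + 152130)/(813319 + 3168493) = (864870 + 152130)/3981812 = 1017000*(1/3981812) = 254250/995453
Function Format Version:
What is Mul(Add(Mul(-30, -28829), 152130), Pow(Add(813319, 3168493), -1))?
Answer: Rational(254250, 995453) ≈ 0.25541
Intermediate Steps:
Mul(Add(Mul(-30, -28829), 152130), Pow(Add(813319, 3168493), -1)) = Mul(Add(864870, 152130), Pow(3981812, -1)) = Mul(1017000, Rational(1, 3981812)) = Rational(254250, 995453)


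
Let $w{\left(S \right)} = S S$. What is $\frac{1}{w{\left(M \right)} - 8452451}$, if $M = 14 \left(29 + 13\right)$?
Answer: $- \frac{1}{8106707} \approx -1.2335 \cdot 10^{-7}$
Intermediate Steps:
$M = 588$ ($M = 14 \cdot 42 = 588$)
$w{\left(S \right)} = S^{2}$
$\frac{1}{w{\left(M \right)} - 8452451} = \frac{1}{588^{2} - 8452451} = \frac{1}{345744 - 8452451} = \frac{1}{-8106707} = - \frac{1}{8106707}$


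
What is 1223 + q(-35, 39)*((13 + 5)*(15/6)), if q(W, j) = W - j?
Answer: -2107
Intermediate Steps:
1223 + q(-35, 39)*((13 + 5)*(15/6)) = 1223 + (-35 - 1*39)*((13 + 5)*(15/6)) = 1223 + (-35 - 39)*(18*(15*(1/6))) = 1223 - 1332*5/2 = 1223 - 74*45 = 1223 - 3330 = -2107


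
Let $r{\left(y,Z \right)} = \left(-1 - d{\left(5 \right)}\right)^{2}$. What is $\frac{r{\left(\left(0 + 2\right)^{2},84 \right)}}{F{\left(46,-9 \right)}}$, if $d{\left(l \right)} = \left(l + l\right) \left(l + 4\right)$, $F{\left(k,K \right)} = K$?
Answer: $- \frac{8281}{9} \approx -920.11$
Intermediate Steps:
$d{\left(l \right)} = 2 l \left(4 + l\right)$
$r{\left(y,Z \right)} = 8281$ ($r{\left(y,Z \right)} = \left(-1 - 2 \cdot 5 \left(4 + 5\right)\right)^{2} = \left(-1 - 2 \cdot 5 \cdot 9\right)^{2} = \left(-1 - 90\right)^{2} = \left(-91\right)^{2} = 8281$)
$\frac{r{\left(\left(0 + 2\right)^{2},84 \right)}}{F{\left(46,-9 \right)}} = \frac{8281}{-9} = 8281 \left(- \frac{1}{9}\right) = - \frac{8281}{9}$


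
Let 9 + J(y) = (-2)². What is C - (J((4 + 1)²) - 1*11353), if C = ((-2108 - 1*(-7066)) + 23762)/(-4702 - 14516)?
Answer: 109124662/9609 ≈ 11357.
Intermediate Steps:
J(y) = -5 (J(y) = -9 + (-2)² = -9 + 4 = -5)
C = -14360/9609 (C = ((-2108 + 7066) + 23762)/(-19218) = (4958 + 23762)*(-1/19218) = 28720*(-1/19218) = -14360/9609 ≈ -1.4944)
C - (J((4 + 1)²) - 1*11353) = -14360/9609 - (-5 - 1*11353) = -14360/9609 - (-5 - 11353) = -14360/9609 - 1*(-11358) = -14360/9609 + 11358 = 109124662/9609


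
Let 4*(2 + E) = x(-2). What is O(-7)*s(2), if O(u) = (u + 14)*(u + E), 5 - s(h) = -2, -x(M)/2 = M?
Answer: -392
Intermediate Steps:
x(M) = -2*M
E = -1 (E = -2 + (-2*(-2))/4 = -2 + (¼)*4 = -2 + 1 = -1)
s(h) = 7 (s(h) = 5 - 1*(-2) = 5 + 2 = 7)
O(u) = (-1 + u)*(14 + u) (O(u) = (u + 14)*(u - 1) = (14 + u)*(-1 + u) = (-1 + u)*(14 + u))
O(-7)*s(2) = (-14 + (-7)² + 13*(-7))*7 = (-14 + 49 - 91)*7 = -56*7 = -392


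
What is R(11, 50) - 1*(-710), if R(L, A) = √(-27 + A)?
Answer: 710 + √23 ≈ 714.80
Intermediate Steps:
R(11, 50) - 1*(-710) = √(-27 + 50) - 1*(-710) = √23 + 710 = 710 + √23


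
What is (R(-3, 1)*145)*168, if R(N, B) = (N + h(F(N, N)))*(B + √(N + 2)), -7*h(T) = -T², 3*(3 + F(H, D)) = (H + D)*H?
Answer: -41760 - 41760*I ≈ -41760.0 - 41760.0*I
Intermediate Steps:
F(H, D) = -3 + H*(D + H)/3 (F(H, D) = -3 + ((H + D)*H)/3 = -3 + ((D + H)*H)/3 = -3 + (H*(D + H))/3 = -3 + H*(D + H)/3)
h(T) = T²/7 (h(T) = -(-1)*T²/7 = T²/7)
R(N, B) = (B + √(2 + N))*(N + (-3 + 2*N²/3)²/7) (R(N, B) = (N + (-3 + N²/3 + N*N/3)²/7)*(B + √(N + 2)) = (N + (-3 + N²/3 + N²/3)²/7)*(B + √(2 + N)) = (N + (-3 + 2*N²/3)²/7)*(B + √(2 + N)) = (B + √(2 + N))*(N + (-3 + 2*N²/3)²/7))
(R(-3, 1)*145)*168 = ((1*(-3) - 3*√(2 - 3) + (1/63)*1*(-9 + 2*(-3)²)² + (-9 + 2*(-3)²)²*√(2 - 3)/63)*145)*168 = ((-3 - 3*I + (1/63)*1*(-9 + 2*9)² + (-9 + 2*9)²*√(-1)/63)*145)*168 = ((-3 - 3*I + (1/63)*1*(-9 + 18)² + (-9 + 18)²*I/63)*145)*168 = ((-3 - 3*I + (1/63)*1*9² + (1/63)*9²*I)*145)*168 = ((-3 - 3*I + (1/63)*1*81 + (1/63)*81*I)*145)*168 = ((-3 - 3*I + 9/7 + 9*I/7)*145)*168 = ((-12/7 - 12*I/7)*145)*168 = (-1740/7 - 1740*I/7)*168 = -41760 - 41760*I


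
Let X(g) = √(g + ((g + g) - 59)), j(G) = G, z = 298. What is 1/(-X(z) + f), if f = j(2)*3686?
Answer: 7372/54345549 + √835/54345549 ≈ 0.00013618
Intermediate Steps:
f = 7372 (f = 2*3686 = 7372)
X(g) = √(-59 + 3*g) (X(g) = √(g + (2*g - 59)) = √(g + (-59 + 2*g)) = √(-59 + 3*g))
1/(-X(z) + f) = 1/(-√(-59 + 3*298) + 7372) = 1/(-√(-59 + 894) + 7372) = 1/(-√835 + 7372) = 1/(7372 - √835)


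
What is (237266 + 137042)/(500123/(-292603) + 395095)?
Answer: 54761821862/57802741081 ≈ 0.94739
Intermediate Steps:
(237266 + 137042)/(500123/(-292603) + 395095) = 374308/(500123*(-1/292603) + 395095) = 374308/(-500123/292603 + 395095) = 374308/(115605482162/292603) = 374308*(292603/115605482162) = 54761821862/57802741081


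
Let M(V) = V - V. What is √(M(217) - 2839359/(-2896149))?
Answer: √913689636499/965383 ≈ 0.99015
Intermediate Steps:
M(V) = 0
√(M(217) - 2839359/(-2896149)) = √(0 - 2839359/(-2896149)) = √(0 - 2839359*(-1/2896149)) = √(0 + 946453/965383) = √(946453/965383) = √913689636499/965383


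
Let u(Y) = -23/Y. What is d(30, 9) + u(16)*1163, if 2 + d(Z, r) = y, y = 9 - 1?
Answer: -26653/16 ≈ -1665.8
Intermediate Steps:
y = 8
d(Z, r) = 6 (d(Z, r) = -2 + 8 = 6)
d(30, 9) + u(16)*1163 = 6 - 23/16*1163 = 6 - 26749/16 = -26653/16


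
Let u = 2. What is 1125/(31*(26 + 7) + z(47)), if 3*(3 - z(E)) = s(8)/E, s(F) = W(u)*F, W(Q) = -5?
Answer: 158625/144706 ≈ 1.0962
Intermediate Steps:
s(F) = -5*F
z(E) = 3 + 40/(3*E) (z(E) = 3 - (-5*8)/(3*E) = 3 - (-40)/(3*E) = 3 + 40/(3*E))
1125/(31*(26 + 7) + z(47)) = 1125/(31*(26 + 7) + (3 + (40/3)/47)) = 1125/(31*33 + (3 + (40/3)*(1/47))) = 1125/(1023 + (3 + 40/141)) = 1125/(1023 + 463/141) = 1125/(144706/141) = 1125*(141/144706) = 158625/144706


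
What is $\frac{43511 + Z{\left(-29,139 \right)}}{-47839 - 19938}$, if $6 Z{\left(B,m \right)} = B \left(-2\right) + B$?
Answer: $- \frac{261095}{406662} \approx -0.64204$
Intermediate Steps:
$Z{\left(B,m \right)} = - \frac{B}{6}$ ($Z{\left(B,m \right)} = \frac{B \left(-2\right) + B}{6} = \frac{- 2 B + B}{6} = \frac{\left(-1\right) B}{6} = - \frac{B}{6}$)
$\frac{43511 + Z{\left(-29,139 \right)}}{-47839 - 19938} = \frac{43511 - - \frac{29}{6}}{-47839 - 19938} = \frac{43511 + \frac{29}{6}}{-67777} = \frac{261095}{6} \left(- \frac{1}{67777}\right) = - \frac{261095}{406662}$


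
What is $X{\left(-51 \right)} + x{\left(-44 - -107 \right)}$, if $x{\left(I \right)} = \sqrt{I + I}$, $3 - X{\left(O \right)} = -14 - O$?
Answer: $-34 + 3 \sqrt{14} \approx -22.775$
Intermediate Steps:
$X{\left(O \right)} = 17 + O$ ($X{\left(O \right)} = 3 - \left(-14 - O\right) = 3 + \left(14 + O\right) = 17 + O$)
$x{\left(I \right)} = \sqrt{2} \sqrt{I}$ ($x{\left(I \right)} = \sqrt{2 I} = \sqrt{2} \sqrt{I}$)
$X{\left(-51 \right)} + x{\left(-44 - -107 \right)} = \left(17 - 51\right) + \sqrt{2} \sqrt{-44 - -107} = -34 + \sqrt{2} \sqrt{-44 + 107} = -34 + \sqrt{2} \sqrt{63} = -34 + \sqrt{2} \cdot 3 \sqrt{7} = -34 + 3 \sqrt{14}$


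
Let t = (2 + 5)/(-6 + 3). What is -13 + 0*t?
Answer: -13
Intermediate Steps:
t = -7/3 (t = 7/(-3) = 7*(-⅓) = -7/3 ≈ -2.3333)
-13 + 0*t = -13 + 0*(-7/3) = -13 + 0 = -13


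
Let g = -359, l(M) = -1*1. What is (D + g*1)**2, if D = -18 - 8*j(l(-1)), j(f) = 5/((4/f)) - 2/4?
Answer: 131769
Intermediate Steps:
l(M) = -1
j(f) = -1/2 + 5*f/4 (j(f) = 5*(f/4) - 2*1/4 = 5*f/4 - 1/2 = -1/2 + 5*f/4)
D = -4 (D = -18 - 8*(-1/2 + (5/4)*(-1)) = -18 - 8*(-1/2 - 5/4) = -18 - 8*(-7/4) = -18 + 14 = -4)
(D + g*1)**2 = (-4 - 359*1)**2 = (-4 - 359)**2 = (-363)**2 = 131769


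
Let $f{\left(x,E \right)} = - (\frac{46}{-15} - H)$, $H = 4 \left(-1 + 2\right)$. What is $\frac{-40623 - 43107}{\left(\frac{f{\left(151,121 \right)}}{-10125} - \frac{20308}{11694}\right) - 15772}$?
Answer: $\frac{12392223159375}{2334547627672} \approx 5.3082$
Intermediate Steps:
$H = 4$ ($H = 4 \cdot 1 = 4$)
$f{\left(x,E \right)} = \frac{106}{15}$ ($f{\left(x,E \right)} = - (\frac{46}{-15} - 4) = - (46 \left(- \frac{1}{15}\right) - 4) = - (- \frac{46}{15} - 4) = \left(-1\right) \left(- \frac{106}{15}\right) = \frac{106}{15}$)
$\frac{-40623 - 43107}{\left(\frac{f{\left(151,121 \right)}}{-10125} - \frac{20308}{11694}\right) - 15772} = \frac{-40623 - 43107}{\left(\frac{106}{15 \left(-10125\right)} - \frac{20308}{11694}\right) - 15772} = - \frac{83730}{\left(\frac{106}{15} \left(- \frac{1}{10125}\right) - \frac{10154}{5847}\right) - 15772} = - \frac{83730}{\left(- \frac{106}{151875} - \frac{10154}{5847}\right) - 15772} = - \frac{83730}{- \frac{514252844}{296004375} - 15772} = - \frac{83730}{- \frac{4669095255344}{296004375}} = \left(-83730\right) \left(- \frac{296004375}{4669095255344}\right) = \frac{12392223159375}{2334547627672}$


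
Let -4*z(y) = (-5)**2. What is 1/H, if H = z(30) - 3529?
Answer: -4/14141 ≈ -0.00028287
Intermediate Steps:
z(y) = -25/4 (z(y) = -1/4*(-5)**2 = -1/4*25 = -25/4)
H = -14141/4 (H = -25/4 - 3529 = -14141/4 ≈ -3535.3)
1/H = 1/(-14141/4) = -4/14141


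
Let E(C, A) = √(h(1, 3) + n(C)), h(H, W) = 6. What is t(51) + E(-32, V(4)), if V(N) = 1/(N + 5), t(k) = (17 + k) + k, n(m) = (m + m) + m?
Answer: 119 + 3*I*√10 ≈ 119.0 + 9.4868*I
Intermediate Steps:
n(m) = 3*m (n(m) = 2*m + m = 3*m)
t(k) = 17 + 2*k
V(N) = 1/(5 + N)
E(C, A) = √(6 + 3*C)
t(51) + E(-32, V(4)) = (17 + 2*51) + √(6 + 3*(-32)) = (17 + 102) + √(6 - 96) = 119 + √(-90) = 119 + 3*I*√10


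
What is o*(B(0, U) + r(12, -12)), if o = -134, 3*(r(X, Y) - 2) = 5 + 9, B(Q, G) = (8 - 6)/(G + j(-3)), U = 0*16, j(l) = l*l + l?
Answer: -938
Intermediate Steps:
j(l) = l + l² (j(l) = l² + l = l + l²)
U = 0
B(Q, G) = 2/(6 + G) (B(Q, G) = (8 - 6)/(G - 3*(1 - 3)) = 2/(G - 3*(-2)) = 2/(G + 6) = 2/(6 + G))
r(X, Y) = 20/3 (r(X, Y) = 2 + (5 + 9)/3 = 2 + (⅓)*14 = 2 + 14/3 = 20/3)
o*(B(0, U) + r(12, -12)) = -134*(2/(6 + 0) + 20/3) = -134*(2/6 + 20/3) = -134*(2*(⅙) + 20/3) = -134*(⅓ + 20/3) = -134*7 = -938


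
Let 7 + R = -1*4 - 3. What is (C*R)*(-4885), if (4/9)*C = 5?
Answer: 1538775/2 ≈ 7.6939e+5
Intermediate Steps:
C = 45/4 (C = (9/4)*5 = 45/4 ≈ 11.250)
R = -14 (R = -7 + (-1*4 - 3) = -7 + (-4 - 3) = -7 - 7 = -14)
(C*R)*(-4885) = ((45/4)*(-14))*(-4885) = -315/2*(-4885) = 1538775/2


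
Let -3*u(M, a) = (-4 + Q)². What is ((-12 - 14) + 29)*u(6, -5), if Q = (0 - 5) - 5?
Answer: -196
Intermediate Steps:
Q = -10 (Q = -5 - 5 = -10)
u(M, a) = -196/3 (u(M, a) = -(-4 - 10)²/3 = -⅓*(-14)² = -⅓*196 = -196/3)
((-12 - 14) + 29)*u(6, -5) = ((-12 - 14) + 29)*(-196/3) = (-26 + 29)*(-196/3) = 3*(-196/3) = -196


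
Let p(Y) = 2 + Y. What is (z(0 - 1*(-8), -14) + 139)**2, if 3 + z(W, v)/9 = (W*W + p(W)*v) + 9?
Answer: 241081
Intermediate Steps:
z(W, v) = 54 + 9*W**2 + 9*v*(2 + W) (z(W, v) = -27 + 9*((W*W + (2 + W)*v) + 9) = -27 + 9*((W**2 + v*(2 + W)) + 9) = -27 + 9*(9 + W**2 + v*(2 + W)) = -27 + (81 + 9*W**2 + 9*v*(2 + W)) = 54 + 9*W**2 + 9*v*(2 + W))
(z(0 - 1*(-8), -14) + 139)**2 = ((54 + 9*(0 - 1*(-8))**2 + 9*(-14)*(2 + (0 - 1*(-8)))) + 139)**2 = ((54 + 9*(0 + 8)**2 + 9*(-14)*(2 + (0 + 8))) + 139)**2 = ((54 + 9*8**2 + 9*(-14)*(2 + 8)) + 139)**2 = ((54 + 9*64 + 9*(-14)*10) + 139)**2 = ((54 + 576 - 1260) + 139)**2 = (-630 + 139)**2 = (-491)**2 = 241081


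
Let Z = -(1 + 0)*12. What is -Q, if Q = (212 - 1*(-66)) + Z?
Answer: -266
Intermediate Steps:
Z = -12 (Z = -1*1*12 = -1*12 = -12)
Q = 266 (Q = (212 - 1*(-66)) - 12 = (212 + 66) - 12 = 278 - 12 = 266)
-Q = -1*266 = -266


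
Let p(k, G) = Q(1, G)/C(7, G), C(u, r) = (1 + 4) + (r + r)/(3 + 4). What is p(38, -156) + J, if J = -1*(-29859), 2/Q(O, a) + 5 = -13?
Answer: 74438494/2493 ≈ 29859.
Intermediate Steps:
C(u, r) = 5 + 2*r/7 (C(u, r) = 5 + (2*r)/7 = 5 + (2*r)*(1/7) = 5 + 2*r/7)
Q(O, a) = -1/9 (Q(O, a) = 2/(-5 - 13) = 2/(-18) = 2*(-1/18) = -1/9)
p(k, G) = -1/(9*(5 + 2*G/7))
J = 29859
p(38, -156) + J = -7/(315 + 18*(-156)) + 29859 = -7/(315 - 2808) + 29859 = -7/(-2493) + 29859 = -7*(-1/2493) + 29859 = 7/2493 + 29859 = 74438494/2493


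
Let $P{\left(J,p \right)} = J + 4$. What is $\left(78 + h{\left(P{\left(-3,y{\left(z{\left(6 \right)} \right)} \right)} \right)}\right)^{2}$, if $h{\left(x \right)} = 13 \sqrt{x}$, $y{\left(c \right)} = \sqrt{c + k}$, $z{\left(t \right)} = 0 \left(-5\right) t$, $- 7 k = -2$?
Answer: $8281$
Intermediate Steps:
$k = \frac{2}{7}$ ($k = \left(- \frac{1}{7}\right) \left(-2\right) = \frac{2}{7} \approx 0.28571$)
$z{\left(t \right)} = 0$ ($z{\left(t \right)} = 0 t = 0$)
$y{\left(c \right)} = \sqrt{\frac{2}{7} + c}$ ($y{\left(c \right)} = \sqrt{c + \frac{2}{7}} = \sqrt{\frac{2}{7} + c}$)
$P{\left(J,p \right)} = 4 + J$
$\left(78 + h{\left(P{\left(-3,y{\left(z{\left(6 \right)} \right)} \right)} \right)}\right)^{2} = \left(78 + 13 \sqrt{4 - 3}\right)^{2} = \left(78 + 13 \sqrt{1}\right)^{2} = \left(78 + 13 \cdot 1\right)^{2} = \left(78 + 13\right)^{2} = 91^{2} = 8281$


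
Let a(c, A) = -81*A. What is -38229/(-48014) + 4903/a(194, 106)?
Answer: 23205388/103062051 ≈ 0.22516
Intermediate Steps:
-38229/(-48014) + 4903/a(194, 106) = -38229/(-48014) + 4903/((-81*106)) = -38229*(-1/48014) + 4903/(-8586) = 38229/48014 + 4903*(-1/8586) = 38229/48014 - 4903/8586 = 23205388/103062051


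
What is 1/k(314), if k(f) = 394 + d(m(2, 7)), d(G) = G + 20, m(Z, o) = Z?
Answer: 1/416 ≈ 0.0024038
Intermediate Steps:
d(G) = 20 + G
k(f) = 416 (k(f) = 394 + (20 + 2) = 394 + 22 = 416)
1/k(314) = 1/416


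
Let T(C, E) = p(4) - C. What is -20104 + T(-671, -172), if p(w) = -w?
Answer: -19437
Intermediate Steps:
T(C, E) = -4 - C (T(C, E) = -1*4 - C = -4 - C)
-20104 + T(-671, -172) = -20104 + (-4 - 1*(-671)) = -20104 + (-4 + 671) = -20104 + 667 = -19437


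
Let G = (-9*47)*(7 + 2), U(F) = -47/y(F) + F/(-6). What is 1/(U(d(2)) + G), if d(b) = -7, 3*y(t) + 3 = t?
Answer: -15/56876 ≈ -0.00026373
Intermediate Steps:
y(t) = -1 + t/3
U(F) = -47/(-1 + F/3) - F/6 (U(F) = -47/(-1 + F/3) + F/(-6) = -47/(-1 + F/3) + F*(-1/6) = -47/(-1 + F/3) - F/6)
G = -3807 (G = -423*9 = -3807)
1/(U(d(2)) + G) = 1/((-846 - 1*(-7)*(-3 - 7))/(6*(-3 - 7)) - 3807) = 1/((1/6)*(-846 - 1*(-7)*(-10))/(-10) - 3807) = 1/((1/6)*(-1/10)*(-846 - 70) - 3807) = 1/((1/6)*(-1/10)*(-916) - 3807) = 1/(229/15 - 3807) = 1/(-56876/15) = -15/56876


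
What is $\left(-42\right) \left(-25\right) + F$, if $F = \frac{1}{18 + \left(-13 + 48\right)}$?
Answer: $\frac{55651}{53} \approx 1050.0$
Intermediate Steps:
$F = \frac{1}{53}$ ($F = \frac{1}{18 + 35} = \frac{1}{53} \approx 0.018868$)
$\left(-42\right) \left(-25\right) + F = \left(-42\right) \left(-25\right) + \frac{1}{53} = 1050 + \frac{1}{53} = \frac{55651}{53}$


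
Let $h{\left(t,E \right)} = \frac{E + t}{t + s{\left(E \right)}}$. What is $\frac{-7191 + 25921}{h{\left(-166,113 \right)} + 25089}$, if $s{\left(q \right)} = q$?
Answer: $\frac{1873}{2509} \approx 0.74651$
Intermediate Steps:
$h{\left(t,E \right)} = 1$ ($h{\left(t,E \right)} = \frac{E + t}{t + E} = \frac{E + t}{E + t} = 1$)
$\frac{-7191 + 25921}{h{\left(-166,113 \right)} + 25089} = \frac{-7191 + 25921}{1 + 25089} = \frac{18730}{25090} = 18730 \cdot \frac{1}{25090} = \frac{1873}{2509}$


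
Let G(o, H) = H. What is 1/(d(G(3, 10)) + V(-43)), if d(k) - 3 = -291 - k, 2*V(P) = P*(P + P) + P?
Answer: 2/3059 ≈ 0.00065381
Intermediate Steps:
V(P) = P**2 + P/2 (V(P) = (P*(P + P) + P)/2 = (P*(2*P) + P)/2 = (2*P**2 + P)/2 = (P + 2*P**2)/2 = P**2 + P/2)
d(k) = -288 - k (d(k) = 3 + (-291 - k) = -288 - k)
1/(d(G(3, 10)) + V(-43)) = 1/((-288 - 1*10) - 43*(1/2 - 43)) = 1/((-288 - 10) - 43*(-85/2)) = 1/(-298 + 3655/2) = 1/(3059/2) = 2/3059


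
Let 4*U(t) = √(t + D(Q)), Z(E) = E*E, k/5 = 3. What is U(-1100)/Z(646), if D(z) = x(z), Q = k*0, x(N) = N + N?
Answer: 5*I*√11/834632 ≈ 1.9869e-5*I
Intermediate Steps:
k = 15 (k = 5*3 = 15)
x(N) = 2*N
Q = 0 (Q = 15*0 = 0)
Z(E) = E²
D(z) = 2*z
U(t) = √t/4 (U(t) = √(t + 2*0)/4 = √(t + 0)/4 = √t/4)
U(-1100)/Z(646) = (√(-1100)/4)/(646²) = ((10*I*√11)/4)/417316 = (5*I*√11/2)*(1/417316) = 5*I*√11/834632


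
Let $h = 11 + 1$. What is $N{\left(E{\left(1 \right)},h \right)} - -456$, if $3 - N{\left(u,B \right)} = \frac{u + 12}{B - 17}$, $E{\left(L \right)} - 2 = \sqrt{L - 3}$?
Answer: $\frac{2309}{5} + \frac{i \sqrt{2}}{5} \approx 461.8 + 0.28284 i$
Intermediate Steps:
$h = 12$
$E{\left(L \right)} = 2 + \sqrt{-3 + L}$ ($E{\left(L \right)} = 2 + \sqrt{L - 3} = 2 + \sqrt{-3 + L}$)
$N{\left(u,B \right)} = 3 - \frac{12 + u}{-17 + B}$ ($N{\left(u,B \right)} = 3 - \frac{u + 12}{B - 17} = 3 - \frac{12 + u}{-17 + B}$)
$N{\left(E{\left(1 \right)},h \right)} - -456 = \frac{-63 - \left(2 + \sqrt{-3 + 1}\right) + 3 \cdot 12}{-17 + 12} - -456 = \frac{-63 - \left(2 + \sqrt{-2}\right) + 36}{-5} + 456 = - \frac{-63 - \left(2 + i \sqrt{2}\right) + 36}{5} + 456 = - \frac{-29 - i \sqrt{2}}{5} + 456 = \left(\frac{29}{5} + \frac{i \sqrt{2}}{5}\right) + 456 = \frac{2309}{5} + \frac{i \sqrt{2}}{5}$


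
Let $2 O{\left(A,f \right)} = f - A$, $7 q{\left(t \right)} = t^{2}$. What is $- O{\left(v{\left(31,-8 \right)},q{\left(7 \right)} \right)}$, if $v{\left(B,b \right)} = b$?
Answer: $- \frac{15}{2} \approx -7.5$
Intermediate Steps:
$q{\left(t \right)} = \frac{t^{2}}{7}$
$O{\left(A,f \right)} = \frac{f}{2} - \frac{A}{2}$ ($O{\left(A,f \right)} = \frac{f - A}{2} = \frac{f}{2} - \frac{A}{2}$)
$- O{\left(v{\left(31,-8 \right)},q{\left(7 \right)} \right)} = - (\frac{\frac{1}{7} \cdot 7^{2}}{2} - -4) = - (\frac{\frac{1}{7} \cdot 49}{2} + 4) = - (\frac{1}{2} \cdot 7 + 4) = - (\frac{7}{2} + 4) = \left(-1\right) \frac{15}{2} = - \frac{15}{2}$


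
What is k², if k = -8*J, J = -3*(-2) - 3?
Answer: 576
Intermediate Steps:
J = 3 (J = 6 - 3 = 3)
k = -24 (k = -8*3 = -24)
k² = (-24)² = 576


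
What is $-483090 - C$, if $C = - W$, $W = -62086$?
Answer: $-545176$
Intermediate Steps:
$C = 62086$ ($C = \left(-1\right) \left(-62086\right) = 62086$)
$-483090 - C = -483090 - 62086 = -545176$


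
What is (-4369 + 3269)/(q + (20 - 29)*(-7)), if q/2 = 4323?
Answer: -1100/8709 ≈ -0.12631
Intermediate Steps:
q = 8646 (q = 2*4323 = 8646)
(-4369 + 3269)/(q + (20 - 29)*(-7)) = (-4369 + 3269)/(8646 + (20 - 29)*(-7)) = -1100/(8646 - 9*(-7)) = -1100/(8646 + 63) = -1100/8709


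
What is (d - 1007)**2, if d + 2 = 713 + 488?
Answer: 36864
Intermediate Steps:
d = 1199 (d = -2 + (713 + 488) = -2 + 1201 = 1199)
(d - 1007)**2 = (1199 - 1007)**2 = 192**2 = 36864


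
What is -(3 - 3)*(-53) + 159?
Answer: 159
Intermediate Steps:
-(3 - 3)*(-53) + 159 = -1*0*(-53) + 159 = 0*(-53) + 159 = 0 + 159 = 159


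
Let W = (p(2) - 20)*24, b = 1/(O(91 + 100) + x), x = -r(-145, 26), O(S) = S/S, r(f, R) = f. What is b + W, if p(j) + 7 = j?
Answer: -87599/146 ≈ -599.99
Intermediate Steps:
O(S) = 1
p(j) = -7 + j
x = 145 (x = -1*(-145) = 145)
b = 1/146 (b = 1/(1 + 145) = 1/146 ≈ 0.0068493)
W = -600 (W = ((-7 + 2) - 20)*24 = (-5 - 20)*24 = -25*24 = -600)
b + W = 1/146 - 600 = -87599/146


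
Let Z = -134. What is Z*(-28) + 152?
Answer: 3904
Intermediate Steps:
Z*(-28) + 152 = -134*(-28) + 152 = 3752 + 152 = 3904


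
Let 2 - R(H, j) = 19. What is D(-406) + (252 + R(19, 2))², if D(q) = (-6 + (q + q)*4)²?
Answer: 10643741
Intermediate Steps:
R(H, j) = -17 (R(H, j) = 2 - 1*19 = 2 - 19 = -17)
D(q) = (-6 + 8*q)² (D(q) = (-6 + (2*q)*4)² = (-6 + 8*q)²)
D(-406) + (252 + R(19, 2))² = 4*(-3 + 4*(-406))² + (252 - 17)² = 4*(-3 - 1624)² + 235² = 4*(-1627)² + 55225 = 4*2647129 + 55225 = 10588516 + 55225 = 10643741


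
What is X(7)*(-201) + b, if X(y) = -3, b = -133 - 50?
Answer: 420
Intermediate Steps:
b = -183
X(7)*(-201) + b = -3*(-201) - 183 = 603 - 183 = 420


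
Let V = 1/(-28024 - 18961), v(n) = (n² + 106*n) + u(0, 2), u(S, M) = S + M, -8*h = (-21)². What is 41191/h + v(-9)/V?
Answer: 18047125807/441 ≈ 4.0923e+7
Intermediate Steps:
h = -441/8 (h = -⅛*(-21)² = -⅛*441 = -441/8 ≈ -55.125)
u(S, M) = M + S
v(n) = 2 + n² + 106*n (v(n) = (n² + 106*n) + (2 + 0) = (n² + 106*n) + 2 = 2 + n² + 106*n)
V = -1/46985 (V = 1/(-46985) = -1/46985 ≈ -2.1283e-5)
41191/h + v(-9)/V = 41191/(-441/8) + (2 + (-9)² + 106*(-9))/(-1/46985) = 41191*(-8/441) + (2 + 81 - 954)*(-46985) = -329528/441 - 871*(-46985) = -329528/441 + 40923935 = 18047125807/441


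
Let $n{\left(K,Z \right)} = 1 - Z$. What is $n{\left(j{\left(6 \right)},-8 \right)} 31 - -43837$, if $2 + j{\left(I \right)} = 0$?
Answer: $44116$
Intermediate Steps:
$j{\left(I \right)} = -2$ ($j{\left(I \right)} = -2 + 0 = -2$)
$n{\left(j{\left(6 \right)},-8 \right)} 31 - -43837 = \left(1 - -8\right) 31 - -43837 = \left(1 + 8\right) 31 + 43837 = 9 \cdot 31 + 43837 = 279 + 43837 = 44116$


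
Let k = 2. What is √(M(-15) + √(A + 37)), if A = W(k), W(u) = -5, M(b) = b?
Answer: √(-15 + 4*√2) ≈ 3.0567*I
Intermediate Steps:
A = -5
√(M(-15) + √(A + 37)) = √(-15 + √(-5 + 37)) = √(-15 + √32) = √(-15 + 4*√2)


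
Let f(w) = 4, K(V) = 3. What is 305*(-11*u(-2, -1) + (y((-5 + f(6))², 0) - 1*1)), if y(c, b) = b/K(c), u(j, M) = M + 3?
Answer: -7015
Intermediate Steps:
u(j, M) = 3 + M
y(c, b) = b/3
305*(-11*u(-2, -1) + (y((-5 + f(6))², 0) - 1*1)) = 305*(-11*(3 - 1) + ((⅓)*0 - 1*1)) = 305*(-11*2 + (0 - 1)) = 305*(-22 - 1) = 305*(-23) = -7015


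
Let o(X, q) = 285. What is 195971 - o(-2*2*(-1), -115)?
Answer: 195686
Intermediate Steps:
195971 - o(-2*2*(-1), -115) = 195971 - 1*285 = 195971 - 285 = 195686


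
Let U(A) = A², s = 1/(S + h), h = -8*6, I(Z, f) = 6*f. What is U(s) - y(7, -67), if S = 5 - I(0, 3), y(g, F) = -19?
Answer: 70700/3721 ≈ 19.000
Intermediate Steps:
S = -13 (S = 5 - 6*3 = 5 - 1*18 = 5 - 18 = -13)
h = -48
s = -1/61 (s = 1/(-13 - 48) = 1/(-61) = -1/61 ≈ -0.016393)
U(s) - y(7, -67) = (-1/61)² - 1*(-19) = 1/3721 + 19 = 70700/3721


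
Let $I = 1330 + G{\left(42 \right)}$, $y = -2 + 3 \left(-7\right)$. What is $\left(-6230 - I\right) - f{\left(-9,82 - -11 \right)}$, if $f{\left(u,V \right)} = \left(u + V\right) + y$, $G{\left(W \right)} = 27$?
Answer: $-7648$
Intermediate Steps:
$y = -23$ ($y = -2 - 21 = -23$)
$f{\left(u,V \right)} = -23 + V + u$ ($f{\left(u,V \right)} = \left(u + V\right) - 23 = \left(V + u\right) - 23 = -23 + V + u$)
$I = 1357$ ($I = 1330 + 27 = 1357$)
$\left(-6230 - I\right) - f{\left(-9,82 - -11 \right)} = \left(-6230 - 1357\right) - \left(-23 + \left(82 - -11\right) - 9\right) = \left(-6230 - 1357\right) - \left(-23 + \left(82 + 11\right) - 9\right) = -7587 - \left(-23 + 93 - 9\right) = -7587 - 61 = -7648$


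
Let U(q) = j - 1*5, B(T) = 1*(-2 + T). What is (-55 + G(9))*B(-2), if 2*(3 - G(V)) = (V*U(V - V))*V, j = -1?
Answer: -764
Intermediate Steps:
B(T) = -2 + T
U(q) = -6 (U(q) = -1 - 1*5 = -1 - 5 = -6)
G(V) = 3 + 3*V² (G(V) = 3 - V*(-6)*V/2 = 3 - (-6*V)*V/2 = 3 - (-3)*V² = 3 + 3*V²)
(-55 + G(9))*B(-2) = (-55 + (3 + 3*9²))*(-2 - 2) = (-55 + (3 + 3*81))*(-4) = (-55 + (3 + 243))*(-4) = (-55 + 246)*(-4) = 191*(-4) = -764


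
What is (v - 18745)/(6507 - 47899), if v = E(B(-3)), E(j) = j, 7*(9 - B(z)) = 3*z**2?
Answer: 131179/289744 ≈ 0.45274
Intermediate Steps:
B(z) = 9 - 3*z**2/7
v = 36/7 (v = 9 - 3/7*(-3)**2 = 9 - 3/7*9 = 9 - 27/7 = 36/7 ≈ 5.1429)
(v - 18745)/(6507 - 47899) = (36/7 - 18745)/(6507 - 47899) = -131179/7/(-41392) = -131179/7*(-1/41392) = 131179/289744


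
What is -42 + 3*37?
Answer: 69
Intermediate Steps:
-42 + 3*37 = -42 + 111 = 69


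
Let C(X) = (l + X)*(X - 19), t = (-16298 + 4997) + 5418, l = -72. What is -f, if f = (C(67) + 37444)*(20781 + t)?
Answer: -554265192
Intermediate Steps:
t = -5883 (t = -11301 + 5418 = -5883)
C(X) = (-72 + X)*(-19 + X) (C(X) = (-72 + X)*(X - 19) = (-72 + X)*(-19 + X))
f = 554265192 (f = ((1368 + 67**2 - 91*67) + 37444)*(20781 - 5883) = ((1368 + 4489 - 6097) + 37444)*14898 = (-240 + 37444)*14898 = 37204*14898 = 554265192)
-f = -1*554265192 = -554265192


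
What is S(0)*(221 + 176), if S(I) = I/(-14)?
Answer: 0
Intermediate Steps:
S(I) = -I/14 (S(I) = I*(-1/14) = -I/14)
S(0)*(221 + 176) = (-1/14*0)*(221 + 176) = 0*397 = 0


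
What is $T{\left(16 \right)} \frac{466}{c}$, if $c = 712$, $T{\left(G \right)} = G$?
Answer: $\frac{932}{89} \approx 10.472$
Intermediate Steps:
$T{\left(16 \right)} \frac{466}{c} = 16 \cdot \frac{466}{712} = 16 \cdot 466 \cdot \frac{1}{712} = 16 \cdot \frac{233}{356} = \frac{932}{89}$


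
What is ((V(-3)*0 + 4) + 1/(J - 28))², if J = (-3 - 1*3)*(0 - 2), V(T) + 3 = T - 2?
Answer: 3969/256 ≈ 15.504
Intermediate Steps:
V(T) = -5 + T (V(T) = -3 + (T - 2) = -3 + (-2 + T) = -5 + T)
J = 12 (J = (-3 - 3)*(-2) = -6*(-2) = 12)
((V(-3)*0 + 4) + 1/(J - 28))² = (((-5 - 3)*0 + 4) + 1/(12 - 28))² = ((-8*0 + 4) + 1/(-16))² = ((0 + 4) - 1/16)² = (4 - 1/16)² = (63/16)² = 3969/256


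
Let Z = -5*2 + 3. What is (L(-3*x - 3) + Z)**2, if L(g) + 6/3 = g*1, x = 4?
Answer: 576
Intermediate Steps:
L(g) = -2 + g (L(g) = -2 + g*1 = -2 + g)
Z = -7 (Z = -10 + 3 = -7)
(L(-3*x - 3) + Z)**2 = ((-2 + (-3*4 - 3)) - 7)**2 = ((-2 + (-12 - 3)) - 7)**2 = ((-2 - 15) - 7)**2 = (-17 - 7)**2 = (-24)**2 = 576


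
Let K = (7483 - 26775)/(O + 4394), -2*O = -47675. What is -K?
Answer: 38584/56463 ≈ 0.68335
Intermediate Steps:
O = 47675/2 (O = -½*(-47675) = 47675/2 ≈ 23838.)
K = -38584/56463 (K = (7483 - 26775)/(47675/2 + 4394) = -19292/56463/2 = -19292*2/56463 = -38584/56463 ≈ -0.68335)
-K = -1*(-38584/56463) = 38584/56463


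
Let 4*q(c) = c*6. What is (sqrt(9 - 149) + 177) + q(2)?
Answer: 180 + 2*I*sqrt(35) ≈ 180.0 + 11.832*I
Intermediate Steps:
q(c) = 3*c/2 (q(c) = (c*6)/4 = (6*c)/4 = 3*c/2)
(sqrt(9 - 149) + 177) + q(2) = (sqrt(9 - 149) + 177) + (3/2)*2 = (sqrt(-140) + 177) + 3 = (2*I*sqrt(35) + 177) + 3 = (177 + 2*I*sqrt(35)) + 3 = 180 + 2*I*sqrt(35)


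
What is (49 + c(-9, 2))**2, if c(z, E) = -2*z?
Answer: 4489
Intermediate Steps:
(49 + c(-9, 2))**2 = (49 - 2*(-9))**2 = (49 + 18)**2 = 67**2 = 4489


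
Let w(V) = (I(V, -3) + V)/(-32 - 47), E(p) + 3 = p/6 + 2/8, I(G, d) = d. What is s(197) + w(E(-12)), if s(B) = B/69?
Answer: 64391/21804 ≈ 2.9532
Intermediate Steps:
E(p) = -11/4 + p/6 (E(p) = -3 + (p/6 + 2/8) = -3 + (p*(⅙) + 2*(⅛)) = -3 + (p/6 + ¼) = -3 + (¼ + p/6) = -11/4 + p/6)
s(B) = B/69 (s(B) = B*(1/69) = B/69)
w(V) = 3/79 - V/79 (w(V) = (-3 + V)/(-32 - 47) = (-3 + V)/(-79) = (-3 + V)*(-1/79) = 3/79 - V/79)
s(197) + w(E(-12)) = (1/69)*197 + (3/79 - (-11/4 + (⅙)*(-12))/79) = 197/69 + (3/79 - (-11/4 - 2)/79) = 197/69 + (3/79 - 1/79*(-19/4)) = 197/69 + (3/79 + 19/316) = 197/69 + 31/316 = 64391/21804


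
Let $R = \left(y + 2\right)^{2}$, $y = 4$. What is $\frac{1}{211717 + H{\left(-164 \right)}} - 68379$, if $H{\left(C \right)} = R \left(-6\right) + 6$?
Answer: $- \frac{14462637152}{211507} \approx -68379.0$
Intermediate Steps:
$R = 36$ ($R = \left(4 + 2\right)^{2} = 6^{2} = 36$)
$H{\left(C \right)} = -210$ ($H{\left(C \right)} = 36 \left(-6\right) + 6 = -216 + 6 = -210$)
$\frac{1}{211717 + H{\left(-164 \right)}} - 68379 = \frac{1}{211717 - 210} - 68379 = \frac{1}{211507} - 68379 = - \frac{14462637152}{211507}$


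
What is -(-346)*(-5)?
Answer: -1730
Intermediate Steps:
-(-346)*(-5) = -1*1730 = -1730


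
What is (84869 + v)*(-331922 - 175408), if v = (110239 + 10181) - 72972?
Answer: -67128383610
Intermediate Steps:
v = 47448 (v = 120420 - 72972 = 47448)
(84869 + v)*(-331922 - 175408) = (84869 + 47448)*(-331922 - 175408) = 132317*(-507330) = -67128383610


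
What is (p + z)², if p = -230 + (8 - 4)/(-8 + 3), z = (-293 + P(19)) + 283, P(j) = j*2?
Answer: 1028196/25 ≈ 41128.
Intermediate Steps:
P(j) = 2*j
z = 28 (z = (-293 + 2*19) + 283 = (-293 + 38) + 283 = -255 + 283 = 28)
p = -1154/5 (p = -230 + 4/(-5) = -230 - ⅕*4 = -230 - ⅘ = -1154/5 ≈ -230.80)
(p + z)² = (-1154/5 + 28)² = (-1014/5)² = 1028196/25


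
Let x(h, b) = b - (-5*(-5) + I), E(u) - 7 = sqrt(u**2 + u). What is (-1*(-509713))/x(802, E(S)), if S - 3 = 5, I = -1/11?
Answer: -1104548071/30097 - 370051638*sqrt(2)/30097 ≈ -54088.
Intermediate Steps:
I = -1/11 (I = -1*1/11 = -1/11 ≈ -0.090909)
S = 8 (S = 3 + 5 = 8)
E(u) = 7 + sqrt(u + u**2) (E(u) = 7 + sqrt(u**2 + u) = 7 + sqrt(u + u**2))
x(h, b) = -274/11 + b (x(h, b) = b - (-5*(-5) - 1/11) = b - (25 - 1/11) = b - 1*274/11 = b - 274/11 = -274/11 + b)
(-1*(-509713))/x(802, E(S)) = (-1*(-509713))/(-274/11 + (7 + sqrt(8*(1 + 8)))) = 509713/(-274/11 + (7 + sqrt(8*9))) = 509713/(-274/11 + (7 + sqrt(72))) = 509713/(-274/11 + (7 + 6*sqrt(2))) = 509713/(-197/11 + 6*sqrt(2))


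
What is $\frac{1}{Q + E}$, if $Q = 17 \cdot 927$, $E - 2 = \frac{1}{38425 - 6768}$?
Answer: $\frac{31657}{498945978} \approx 6.3448 \cdot 10^{-5}$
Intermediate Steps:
$E = \frac{63315}{31657}$ ($E = 2 + \frac{1}{38425 - 6768} = 2 + \frac{1}{31657} = \frac{63315}{31657} \approx 2.0$)
$Q = 15759$
$\frac{1}{Q + E} = \frac{1}{15759 + \frac{63315}{31657}} = \frac{1}{\frac{498945978}{31657}} = \frac{31657}{498945978}$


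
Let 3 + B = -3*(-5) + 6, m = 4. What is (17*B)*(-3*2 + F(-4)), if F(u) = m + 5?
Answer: 918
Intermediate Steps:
F(u) = 9 (F(u) = 4 + 5 = 9)
B = 18 (B = -3 + (-3*(-5) + 6) = -3 + (15 + 6) = -3 + 21 = 18)
(17*B)*(-3*2 + F(-4)) = (17*18)*(-3*2 + 9) = 306*(-6 + 9) = 306*3 = 918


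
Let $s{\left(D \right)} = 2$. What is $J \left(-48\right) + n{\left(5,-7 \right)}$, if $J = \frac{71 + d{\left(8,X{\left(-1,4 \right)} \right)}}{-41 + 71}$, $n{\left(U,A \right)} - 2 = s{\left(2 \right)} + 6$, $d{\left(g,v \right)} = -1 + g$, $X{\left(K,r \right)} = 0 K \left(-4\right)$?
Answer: $- \frac{574}{5} \approx -114.8$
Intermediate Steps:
$X{\left(K,r \right)} = 0$ ($X{\left(K,r \right)} = 0 \left(-4\right) = 0$)
$n{\left(U,A \right)} = 10$ ($n{\left(U,A \right)} = 2 + \left(2 + 6\right) = 2 + 8 = 10$)
$J = \frac{13}{5}$ ($J = \frac{71 + \left(-1 + 8\right)}{-41 + 71} = \frac{71 + 7}{30} = 78 \cdot \frac{1}{30} = \frac{13}{5} \approx 2.6$)
$J \left(-48\right) + n{\left(5,-7 \right)} = \frac{13}{5} \left(-48\right) + 10 = - \frac{624}{5} + 10 = - \frac{574}{5}$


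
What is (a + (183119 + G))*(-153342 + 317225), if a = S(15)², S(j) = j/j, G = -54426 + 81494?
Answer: 34446240004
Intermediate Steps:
G = 27068
S(j) = 1
a = 1 (a = 1² = 1)
(a + (183119 + G))*(-153342 + 317225) = (1 + (183119 + 27068))*(-153342 + 317225) = (1 + 210187)*163883 = 210188*163883 = 34446240004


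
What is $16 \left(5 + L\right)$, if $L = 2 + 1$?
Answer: $128$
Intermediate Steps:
$L = 3$
$16 \left(5 + L\right) = 16 \left(5 + 3\right) = 16 \cdot 8 = 128$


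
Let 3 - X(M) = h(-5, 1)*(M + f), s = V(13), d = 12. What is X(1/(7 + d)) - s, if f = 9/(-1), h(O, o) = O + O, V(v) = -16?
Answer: -1339/19 ≈ -70.474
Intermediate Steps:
s = -16
h(O, o) = 2*O
f = -9 (f = 9*(-1) = -9)
X(M) = -87 + 10*M (X(M) = 3 - 2*(-5)*(M - 9) = 3 - (-10)*(-9 + M) = 3 - (90 - 10*M) = 3 + (-90 + 10*M) = -87 + 10*M)
X(1/(7 + d)) - s = (-87 + 10/(7 + 12)) - 1*(-16) = (-87 + 10/19) + 16 = -1643/19 + 16 = -1339/19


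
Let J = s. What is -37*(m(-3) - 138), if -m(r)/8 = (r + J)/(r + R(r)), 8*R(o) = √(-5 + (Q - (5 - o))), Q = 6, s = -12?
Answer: 3829278/583 + 35520*I*√7/583 ≈ 6568.2 + 161.2*I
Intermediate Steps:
J = -12
R(o) = √(-4 + o)/8 (R(o) = √(-5 + (6 - (5 - o)))/8 = √(-5 + (6 + (-5 + o)))/8 = √(-5 + (1 + o))/8 = √(-4 + o)/8)
m(r) = -8*(-12 + r)/(r + √(-4 + r)/8) (m(r) = -8*(r - 12)/(r + √(-4 + r)/8) = -8*(-12 + r)/(r + √(-4 + r)/8))
-37*(m(-3) - 138) = -37*(64*(12 - 1*(-3))/(√(-4 - 3) + 8*(-3)) - 138) = -37*(64*(12 + 3)/(√(-7) - 24) - 138) = -37*(64*15/(I*√7 - 24) - 138) = -37*(64*15/(-24 + I*√7) - 138) = -37*(960/(-24 + I*√7) - 138) = -37*(-138 + 960/(-24 + I*√7)) = 5106 - 35520/(-24 + I*√7)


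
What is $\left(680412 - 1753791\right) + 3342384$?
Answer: $2269005$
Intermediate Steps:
$\left(680412 - 1753791\right) + 3342384 = -1073379 + 3342384 = 2269005$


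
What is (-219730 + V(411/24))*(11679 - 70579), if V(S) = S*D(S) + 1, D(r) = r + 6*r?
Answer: 205137994925/16 ≈ 1.2821e+10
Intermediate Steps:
D(r) = 7*r
V(S) = 1 + 7*S² (V(S) = S*(7*S) + 1 = 7*S² + 1 = 1 + 7*S²)
(-219730 + V(411/24))*(11679 - 70579) = (-219730 + (1 + 7*(411/24)²))*(11679 - 70579) = (-219730 + (1 + 7*(411*(1/24))²))*(-58900) = (-219730 + (1 + 7*(137/8)²))*(-58900) = (-219730 + (1 + 7*(18769/64)))*(-58900) = (-219730 + (1 + 131383/64))*(-58900) = (-219730 + 131447/64)*(-58900) = -13931273/64*(-58900) = 205137994925/16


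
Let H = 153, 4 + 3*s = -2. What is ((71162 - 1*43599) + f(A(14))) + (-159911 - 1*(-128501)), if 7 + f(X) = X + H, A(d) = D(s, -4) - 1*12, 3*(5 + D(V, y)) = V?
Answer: -11156/3 ≈ -3718.7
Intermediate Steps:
s = -2 (s = -4/3 + (1/3)*(-2) = -4/3 - 2/3 = -2)
D(V, y) = -5 + V/3
A(d) = -53/3 (A(d) = (-5 + (1/3)*(-2)) - 1*12 = (-5 - 2/3) - 12 = -17/3 - 12 = -53/3)
f(X) = 146 + X (f(X) = -7 + (X + 153) = -7 + (153 + X) = 146 + X)
((71162 - 1*43599) + f(A(14))) + (-159911 - 1*(-128501)) = ((71162 - 1*43599) + (146 - 53/3)) + (-159911 - 1*(-128501)) = ((71162 - 43599) + 385/3) + (-159911 + 128501) = (27563 + 385/3) - 31410 = 83074/3 - 31410 = -11156/3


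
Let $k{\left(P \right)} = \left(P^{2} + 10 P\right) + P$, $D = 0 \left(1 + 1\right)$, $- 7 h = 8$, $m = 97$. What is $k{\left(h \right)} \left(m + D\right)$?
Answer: $- \frac{53544}{49} \approx -1092.7$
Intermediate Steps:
$h = - \frac{8}{7}$ ($h = \left(- \frac{1}{7}\right) 8 = - \frac{8}{7} \approx -1.1429$)
$D = 0$ ($D = 0 \cdot 2 = 0$)
$k{\left(P \right)} = P^{2} + 11 P$
$k{\left(h \right)} \left(m + D\right) = - \frac{8 \left(11 - \frac{8}{7}\right)}{7} \left(97 + 0\right) = \left(- \frac{8}{7}\right) \frac{69}{7} \cdot 97 = \left(- \frac{552}{49}\right) 97 = - \frac{53544}{49}$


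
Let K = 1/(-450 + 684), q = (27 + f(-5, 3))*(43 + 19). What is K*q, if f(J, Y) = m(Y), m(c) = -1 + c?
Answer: 899/117 ≈ 7.6838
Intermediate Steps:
f(J, Y) = -1 + Y
q = 1798 (q = (27 + (-1 + 3))*(43 + 19) = (27 + 2)*62 = 29*62 = 1798)
K = 1/234 ≈ 0.0042735
K*q = (1/234)*1798 = 899/117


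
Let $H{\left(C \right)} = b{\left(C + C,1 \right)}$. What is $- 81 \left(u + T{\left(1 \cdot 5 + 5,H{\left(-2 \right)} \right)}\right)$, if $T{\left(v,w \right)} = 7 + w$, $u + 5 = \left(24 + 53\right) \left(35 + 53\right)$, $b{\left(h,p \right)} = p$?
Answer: $-549099$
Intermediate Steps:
$H{\left(C \right)} = 1$
$u = 6771$ ($u = -5 + \left(24 + 53\right) \left(35 + 53\right) = -5 + 77 \cdot 88 = -5 + 6776 = 6771$)
$- 81 \left(u + T{\left(1 \cdot 5 + 5,H{\left(-2 \right)} \right)}\right) = - 81 \left(6771 + \left(7 + 1\right)\right) = - 81 \left(6771 + 8\right) = \left(-81\right) 6779 = -549099$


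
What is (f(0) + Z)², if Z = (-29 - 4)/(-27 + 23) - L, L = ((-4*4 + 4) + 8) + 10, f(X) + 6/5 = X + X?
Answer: 441/400 ≈ 1.1025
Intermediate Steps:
f(X) = -6/5 + 2*X (f(X) = -6/5 + (X + X) = -6/5 + 2*X)
L = 6 (L = ((-16 + 4) + 8) + 10 = (-12 + 8) + 10 = -4 + 10 = 6)
Z = 9/4 (Z = (-29 - 4)/(-27 + 23) - 1*6 = -33/(-4) - 6 = -33*(-¼) - 6 = 33/4 - 6 = 9/4 ≈ 2.2500)
(f(0) + Z)² = ((-6/5 + 2*0) + 9/4)² = ((-6/5 + 0) + 9/4)² = (-6/5 + 9/4)² = (21/20)² = 441/400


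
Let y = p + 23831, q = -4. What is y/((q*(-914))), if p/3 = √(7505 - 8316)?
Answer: 23831/3656 + 3*I*√811/3656 ≈ 6.5183 + 0.023368*I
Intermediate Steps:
p = 3*I*√811 (p = 3*√(7505 - 8316) = 3*√(-811) = 3*(I*√811) = 3*I*√811 ≈ 85.434*I)
y = 23831 + 3*I*√811 (y = 3*I*√811 + 23831 = 23831 + 3*I*√811 ≈ 23831.0 + 85.434*I)
y/((q*(-914))) = (23831 + 3*I*√811)/((-4*(-914))) = (23831 + 3*I*√811)/3656 = (23831 + 3*I*√811)*(1/3656) = 23831/3656 + 3*I*√811/3656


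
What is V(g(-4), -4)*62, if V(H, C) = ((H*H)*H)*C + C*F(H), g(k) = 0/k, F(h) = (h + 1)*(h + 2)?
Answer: -496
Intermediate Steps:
F(h) = (1 + h)*(2 + h)
g(k) = 0
V(H, C) = C*H**3 + C*(2 + H**2 + 3*H) (V(H, C) = ((H*H)*H)*C + C*(2 + H**2 + 3*H) = (H**2*H)*C + C*(2 + H**2 + 3*H) = H**3*C + C*(2 + H**2 + 3*H) = C*H**3 + C*(2 + H**2 + 3*H))
V(g(-4), -4)*62 = -4*(2 + 0**2 + 0**3 + 3*0)*62 = -4*(2 + 0 + 0 + 0)*62 = -4*2*62 = -8*62 = -496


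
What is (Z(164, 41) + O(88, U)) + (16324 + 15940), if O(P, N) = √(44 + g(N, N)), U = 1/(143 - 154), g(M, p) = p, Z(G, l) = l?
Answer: 32305 + √5313/11 ≈ 32312.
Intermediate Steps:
U = -1/11 (U = 1/(-11) = -1/11 ≈ -0.090909)
O(P, N) = √(44 + N)
(Z(164, 41) + O(88, U)) + (16324 + 15940) = (41 + √(44 - 1/11)) + (16324 + 15940) = (41 + √(483/11)) + 32264 = (41 + √5313/11) + 32264 = 32305 + √5313/11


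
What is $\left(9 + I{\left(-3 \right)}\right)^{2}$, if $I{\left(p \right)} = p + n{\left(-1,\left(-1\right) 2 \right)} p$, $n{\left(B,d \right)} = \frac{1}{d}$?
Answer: $\frac{225}{4} \approx 56.25$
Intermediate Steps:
$I{\left(p \right)} = \frac{p}{2}$ ($I{\left(p \right)} = p + \frac{p}{\left(-1\right) 2} = p + \frac{p}{-2} = p - \frac{p}{2} = \frac{p}{2}$)
$\left(9 + I{\left(-3 \right)}\right)^{2} = \left(9 + \frac{1}{2} \left(-3\right)\right)^{2} = \left(9 - \frac{3}{2}\right)^{2} = \left(\frac{15}{2}\right)^{2} = \frac{225}{4}$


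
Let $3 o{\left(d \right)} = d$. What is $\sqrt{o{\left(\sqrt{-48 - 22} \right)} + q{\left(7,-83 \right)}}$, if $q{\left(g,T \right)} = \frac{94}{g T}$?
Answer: $\frac{\sqrt{-491526 + 1012683 i \sqrt{70}}}{1743} \approx 1.1471 + 1.2156 i$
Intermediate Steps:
$o{\left(d \right)} = \frac{d}{3}$
$q{\left(g,T \right)} = \frac{94}{T g}$
$\sqrt{o{\left(\sqrt{-48 - 22} \right)} + q{\left(7,-83 \right)}} = \sqrt{\frac{\sqrt{-48 - 22}}{3} + \frac{94}{\left(-83\right) 7}} = \sqrt{\frac{\sqrt{-70}}{3} + 94 \left(- \frac{1}{83}\right) \frac{1}{7}} = \sqrt{\frac{i \sqrt{70}}{3} - \frac{94}{581}} = \sqrt{- \frac{94}{581} + \frac{i \sqrt{70}}{3}}$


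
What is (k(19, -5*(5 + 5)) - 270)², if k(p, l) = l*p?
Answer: 1488400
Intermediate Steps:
(k(19, -5*(5 + 5)) - 270)² = (-5*(5 + 5)*19 - 270)² = (-5*10*19 - 270)² = (-50*19 - 270)² = (-950 - 270)² = (-1220)² = 1488400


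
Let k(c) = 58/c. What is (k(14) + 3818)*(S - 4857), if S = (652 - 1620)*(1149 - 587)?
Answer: -14685097115/7 ≈ -2.0979e+9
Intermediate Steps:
S = -544016 (S = -968*562 = -544016)
(k(14) + 3818)*(S - 4857) = (58/14 + 3818)*(-544016 - 4857) = (58*(1/14) + 3818)*(-548873) = (29/7 + 3818)*(-548873) = (26755/7)*(-548873) = -14685097115/7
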